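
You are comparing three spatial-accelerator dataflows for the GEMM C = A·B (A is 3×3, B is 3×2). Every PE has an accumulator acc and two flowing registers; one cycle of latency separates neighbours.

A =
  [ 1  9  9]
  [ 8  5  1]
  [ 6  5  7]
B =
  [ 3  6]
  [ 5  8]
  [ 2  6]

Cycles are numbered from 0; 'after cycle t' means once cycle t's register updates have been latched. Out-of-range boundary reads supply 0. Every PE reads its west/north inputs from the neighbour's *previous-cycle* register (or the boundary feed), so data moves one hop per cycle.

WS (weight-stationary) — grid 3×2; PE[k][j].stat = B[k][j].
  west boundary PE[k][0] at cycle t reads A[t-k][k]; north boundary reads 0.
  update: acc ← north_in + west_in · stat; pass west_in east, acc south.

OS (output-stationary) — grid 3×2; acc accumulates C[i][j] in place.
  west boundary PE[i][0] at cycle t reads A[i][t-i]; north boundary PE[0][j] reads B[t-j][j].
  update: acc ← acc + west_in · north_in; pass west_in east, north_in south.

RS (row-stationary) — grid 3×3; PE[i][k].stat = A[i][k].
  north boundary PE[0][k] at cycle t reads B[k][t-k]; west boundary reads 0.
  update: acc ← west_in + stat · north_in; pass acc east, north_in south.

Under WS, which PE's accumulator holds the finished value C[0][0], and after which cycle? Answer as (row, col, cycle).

Under WS, C[0][0] lands at PE[2][0]:
  [0] (2,0) acc=0 (h:0 v:0)
  [1] (2,0) acc=0 (h:0 v:0)
  [2] (2,0) acc=66 (h:9 v:66)

(row, col, cycle) = (2, 0, 2)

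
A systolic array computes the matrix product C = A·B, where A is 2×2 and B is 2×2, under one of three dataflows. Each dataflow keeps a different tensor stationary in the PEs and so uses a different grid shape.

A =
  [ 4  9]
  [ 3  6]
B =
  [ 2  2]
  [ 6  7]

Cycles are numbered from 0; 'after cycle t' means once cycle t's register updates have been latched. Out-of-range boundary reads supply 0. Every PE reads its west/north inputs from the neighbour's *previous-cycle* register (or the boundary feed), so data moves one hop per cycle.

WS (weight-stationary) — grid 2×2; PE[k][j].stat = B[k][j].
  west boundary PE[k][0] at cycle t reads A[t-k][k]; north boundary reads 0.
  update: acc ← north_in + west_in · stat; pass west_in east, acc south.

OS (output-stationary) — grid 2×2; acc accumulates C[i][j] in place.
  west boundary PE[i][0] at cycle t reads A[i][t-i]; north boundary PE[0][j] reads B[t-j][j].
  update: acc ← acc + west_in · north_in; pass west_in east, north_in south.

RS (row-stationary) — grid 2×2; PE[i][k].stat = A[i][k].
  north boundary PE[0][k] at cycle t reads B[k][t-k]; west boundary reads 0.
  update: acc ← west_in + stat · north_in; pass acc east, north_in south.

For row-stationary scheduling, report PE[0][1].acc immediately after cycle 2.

PE[0][1].acc = 71

Tracing RS — 2×2 array, target PE[0][1]:
  after 0 — PE[0][0] acc=8, pass-E 8, pass-S 2
  after 0 — PE[0][1] acc=0, pass-E 0, pass-S 0
  after 1 — PE[0][0] acc=8, pass-E 8, pass-S 2
  after 1 — PE[0][1] acc=62, pass-E 62, pass-S 6
  after 2 — PE[0][0] acc=0, pass-E 0, pass-S 0
  after 2 — PE[0][1] acc=71, pass-E 71, pass-S 7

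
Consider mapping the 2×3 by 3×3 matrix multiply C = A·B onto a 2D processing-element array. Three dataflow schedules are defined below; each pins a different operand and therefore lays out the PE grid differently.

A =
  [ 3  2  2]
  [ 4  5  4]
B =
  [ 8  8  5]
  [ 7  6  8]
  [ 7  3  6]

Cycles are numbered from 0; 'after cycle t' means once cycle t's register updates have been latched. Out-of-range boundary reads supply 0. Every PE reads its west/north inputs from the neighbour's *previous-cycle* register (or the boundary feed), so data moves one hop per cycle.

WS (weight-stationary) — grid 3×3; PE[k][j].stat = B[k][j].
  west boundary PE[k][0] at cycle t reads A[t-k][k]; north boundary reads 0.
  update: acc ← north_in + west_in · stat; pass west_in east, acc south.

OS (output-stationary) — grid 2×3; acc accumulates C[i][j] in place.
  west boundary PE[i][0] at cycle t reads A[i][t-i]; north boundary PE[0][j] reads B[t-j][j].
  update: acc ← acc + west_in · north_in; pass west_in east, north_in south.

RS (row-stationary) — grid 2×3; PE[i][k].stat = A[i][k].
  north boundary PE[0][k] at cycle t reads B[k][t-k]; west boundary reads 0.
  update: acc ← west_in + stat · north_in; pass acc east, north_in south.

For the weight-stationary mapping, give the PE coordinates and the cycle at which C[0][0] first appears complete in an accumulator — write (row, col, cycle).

WS — PE[2][0] is where C[0][0] collects:
  @0  [2,0]  acc 0  |  →0  ↓0
  @1  [2,0]  acc 0  |  →0  ↓0
  @2  [2,0]  acc 52  |  →2  ↓52

(row, col, cycle) = (2, 0, 2)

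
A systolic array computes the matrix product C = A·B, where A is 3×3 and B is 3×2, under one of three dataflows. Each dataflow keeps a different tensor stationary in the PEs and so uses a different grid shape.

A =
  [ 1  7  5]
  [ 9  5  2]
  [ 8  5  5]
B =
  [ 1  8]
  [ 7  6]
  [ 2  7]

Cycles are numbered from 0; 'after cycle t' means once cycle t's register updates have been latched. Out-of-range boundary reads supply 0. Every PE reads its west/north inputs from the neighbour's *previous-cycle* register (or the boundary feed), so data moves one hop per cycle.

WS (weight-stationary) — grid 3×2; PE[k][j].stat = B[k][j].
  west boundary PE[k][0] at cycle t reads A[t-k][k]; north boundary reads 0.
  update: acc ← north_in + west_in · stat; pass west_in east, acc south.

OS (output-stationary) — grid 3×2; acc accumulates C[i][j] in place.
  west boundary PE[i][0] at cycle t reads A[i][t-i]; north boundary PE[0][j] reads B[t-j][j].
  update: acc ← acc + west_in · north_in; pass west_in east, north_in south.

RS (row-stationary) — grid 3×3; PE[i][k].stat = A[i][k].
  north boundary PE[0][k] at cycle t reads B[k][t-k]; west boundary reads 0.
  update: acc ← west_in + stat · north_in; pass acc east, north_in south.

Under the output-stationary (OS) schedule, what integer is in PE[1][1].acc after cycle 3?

OS (3×2). Following PE[1][1] plus its west/north inputs:
  after 0 — PE[0][1] acc=0, pass-E 0, pass-S 0
  after 0 — PE[1][0] acc=0, pass-E 0, pass-S 0
  after 0 — PE[1][1] acc=0, pass-E 0, pass-S 0
  after 1 — PE[0][1] acc=8, pass-E 1, pass-S 8
  after 1 — PE[1][0] acc=9, pass-E 9, pass-S 1
  after 1 — PE[1][1] acc=0, pass-E 0, pass-S 0
  after 2 — PE[0][1] acc=50, pass-E 7, pass-S 6
  after 2 — PE[1][0] acc=44, pass-E 5, pass-S 7
  after 2 — PE[1][1] acc=72, pass-E 9, pass-S 8
  after 3 — PE[0][1] acc=85, pass-E 5, pass-S 7
  after 3 — PE[1][0] acc=48, pass-E 2, pass-S 2
  after 3 — PE[1][1] acc=102, pass-E 5, pass-S 6

PE[1][1].acc = 102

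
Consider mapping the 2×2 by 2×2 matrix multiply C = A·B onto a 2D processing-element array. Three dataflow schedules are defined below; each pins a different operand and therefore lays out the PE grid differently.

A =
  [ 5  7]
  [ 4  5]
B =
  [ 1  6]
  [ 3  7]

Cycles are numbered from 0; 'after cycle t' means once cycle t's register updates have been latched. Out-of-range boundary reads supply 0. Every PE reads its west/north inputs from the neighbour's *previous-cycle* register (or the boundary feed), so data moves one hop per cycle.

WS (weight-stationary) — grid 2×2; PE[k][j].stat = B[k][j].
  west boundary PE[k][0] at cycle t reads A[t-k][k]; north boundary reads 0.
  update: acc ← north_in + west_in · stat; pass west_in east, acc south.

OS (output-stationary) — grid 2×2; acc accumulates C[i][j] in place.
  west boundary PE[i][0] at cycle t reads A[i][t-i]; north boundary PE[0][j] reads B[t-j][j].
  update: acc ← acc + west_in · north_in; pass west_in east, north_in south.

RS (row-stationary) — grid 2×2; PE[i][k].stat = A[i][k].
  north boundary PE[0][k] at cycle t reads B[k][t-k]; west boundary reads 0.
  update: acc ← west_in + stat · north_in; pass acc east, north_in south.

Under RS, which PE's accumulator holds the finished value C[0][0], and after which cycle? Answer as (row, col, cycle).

RS — PE[0][1] is where C[0][0] collects:
  after 0 — PE[0][1] acc=0, pass-E 0, pass-S 0
  after 1 — PE[0][1] acc=26, pass-E 26, pass-S 3

(row, col, cycle) = (0, 1, 1)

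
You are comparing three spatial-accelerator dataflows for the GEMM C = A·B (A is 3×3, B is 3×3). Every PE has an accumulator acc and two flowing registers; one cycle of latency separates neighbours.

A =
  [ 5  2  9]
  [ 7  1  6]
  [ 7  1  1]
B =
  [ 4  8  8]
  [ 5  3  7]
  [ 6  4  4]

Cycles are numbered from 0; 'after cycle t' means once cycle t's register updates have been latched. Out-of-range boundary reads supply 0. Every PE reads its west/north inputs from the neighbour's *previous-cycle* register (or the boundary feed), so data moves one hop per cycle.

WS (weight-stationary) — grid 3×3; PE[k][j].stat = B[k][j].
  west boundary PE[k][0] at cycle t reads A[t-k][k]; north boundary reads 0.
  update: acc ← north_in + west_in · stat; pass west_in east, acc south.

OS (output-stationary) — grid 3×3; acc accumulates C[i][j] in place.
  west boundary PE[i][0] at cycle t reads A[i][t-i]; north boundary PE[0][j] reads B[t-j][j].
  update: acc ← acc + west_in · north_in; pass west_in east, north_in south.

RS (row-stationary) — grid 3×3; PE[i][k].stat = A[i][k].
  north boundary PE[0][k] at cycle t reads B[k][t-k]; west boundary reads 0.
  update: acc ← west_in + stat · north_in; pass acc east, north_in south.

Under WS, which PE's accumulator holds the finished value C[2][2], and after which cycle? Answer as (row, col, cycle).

WS — PE[2][2] is where C[2][2] collects:
  c0 r2c2: 0 / 0 / 0
  c1 r2c2: 0 / 0 / 0
  c2 r2c2: 0 / 0 / 0
  c3 r2c2: 0 / 0 / 0
  c4 r2c2: 90 / 9 / 90
  c5 r2c2: 87 / 6 / 87
  c6 r2c2: 67 / 1 / 67

(row, col, cycle) = (2, 2, 6)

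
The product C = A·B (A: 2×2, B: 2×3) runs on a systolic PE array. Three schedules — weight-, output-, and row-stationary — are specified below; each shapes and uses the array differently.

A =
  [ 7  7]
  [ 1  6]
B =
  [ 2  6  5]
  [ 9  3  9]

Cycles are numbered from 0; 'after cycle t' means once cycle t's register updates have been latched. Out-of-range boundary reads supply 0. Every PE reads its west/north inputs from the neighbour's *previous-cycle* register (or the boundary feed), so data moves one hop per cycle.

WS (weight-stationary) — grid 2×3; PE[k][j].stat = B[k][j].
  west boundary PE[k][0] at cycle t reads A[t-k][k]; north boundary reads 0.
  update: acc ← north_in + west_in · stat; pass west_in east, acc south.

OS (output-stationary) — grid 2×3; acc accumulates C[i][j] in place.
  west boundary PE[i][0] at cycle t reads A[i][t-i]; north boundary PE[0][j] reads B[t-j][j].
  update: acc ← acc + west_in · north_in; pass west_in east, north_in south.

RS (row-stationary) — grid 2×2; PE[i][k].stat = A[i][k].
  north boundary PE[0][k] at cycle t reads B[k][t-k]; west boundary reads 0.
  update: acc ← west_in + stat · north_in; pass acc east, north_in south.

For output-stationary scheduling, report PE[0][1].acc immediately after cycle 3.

Tracing OS — 2×3 array, target PE[0][1]:
  0: (0,0).acc=14  regs=<7,2>
  0: (0,1).acc=0  regs=<0,0>
  1: (0,0).acc=77  regs=<7,9>
  1: (0,1).acc=42  regs=<7,6>
  2: (0,0).acc=77  regs=<0,0>
  2: (0,1).acc=63  regs=<7,3>
  3: (0,0).acc=77  regs=<0,0>
  3: (0,1).acc=63  regs=<0,0>

PE[0][1].acc = 63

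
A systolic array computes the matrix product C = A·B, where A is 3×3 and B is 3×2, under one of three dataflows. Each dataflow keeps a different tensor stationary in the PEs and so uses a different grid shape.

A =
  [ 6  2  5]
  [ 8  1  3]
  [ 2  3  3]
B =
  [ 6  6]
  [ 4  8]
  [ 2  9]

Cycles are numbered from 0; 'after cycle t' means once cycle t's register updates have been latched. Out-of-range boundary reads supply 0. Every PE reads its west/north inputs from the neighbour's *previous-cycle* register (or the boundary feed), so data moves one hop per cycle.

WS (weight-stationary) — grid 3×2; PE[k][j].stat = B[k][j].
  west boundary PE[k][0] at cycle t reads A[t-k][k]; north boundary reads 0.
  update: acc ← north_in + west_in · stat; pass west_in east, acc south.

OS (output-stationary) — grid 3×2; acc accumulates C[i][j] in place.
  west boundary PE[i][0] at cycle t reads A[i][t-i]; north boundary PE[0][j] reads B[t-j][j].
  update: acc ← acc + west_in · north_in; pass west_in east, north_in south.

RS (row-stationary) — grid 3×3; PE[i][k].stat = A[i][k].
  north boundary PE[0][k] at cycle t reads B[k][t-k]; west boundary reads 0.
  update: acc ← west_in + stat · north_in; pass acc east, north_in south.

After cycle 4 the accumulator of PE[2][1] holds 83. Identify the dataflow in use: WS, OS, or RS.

Under WS (3×2), PE[2][1]:
  c0 r2c1: 0 / 0 / 0
  c1 r2c1: 0 / 0 / 0
  c2 r2c1: 0 / 0 / 0
  c3 r2c1: 97 / 5 / 97
  c4 r2c1: 83 / 3 / 83
Under OS (3×2), PE[2][1]:
  c0 r2c1: 0 / 0 / 0
  c1 r2c1: 0 / 0 / 0
  c2 r2c1: 0 / 0 / 0
  c3 r2c1: 12 / 2 / 6
  c4 r2c1: 36 / 3 / 8
Under RS (3×3), PE[2][1]:
  c0 r2c1: 0 / 0 / 0
  c1 r2c1: 0 / 0 / 0
  c2 r2c1: 0 / 0 / 0
  c3 r2c1: 24 / 24 / 4
  c4 r2c1: 36 / 36 / 8

dataflow = WS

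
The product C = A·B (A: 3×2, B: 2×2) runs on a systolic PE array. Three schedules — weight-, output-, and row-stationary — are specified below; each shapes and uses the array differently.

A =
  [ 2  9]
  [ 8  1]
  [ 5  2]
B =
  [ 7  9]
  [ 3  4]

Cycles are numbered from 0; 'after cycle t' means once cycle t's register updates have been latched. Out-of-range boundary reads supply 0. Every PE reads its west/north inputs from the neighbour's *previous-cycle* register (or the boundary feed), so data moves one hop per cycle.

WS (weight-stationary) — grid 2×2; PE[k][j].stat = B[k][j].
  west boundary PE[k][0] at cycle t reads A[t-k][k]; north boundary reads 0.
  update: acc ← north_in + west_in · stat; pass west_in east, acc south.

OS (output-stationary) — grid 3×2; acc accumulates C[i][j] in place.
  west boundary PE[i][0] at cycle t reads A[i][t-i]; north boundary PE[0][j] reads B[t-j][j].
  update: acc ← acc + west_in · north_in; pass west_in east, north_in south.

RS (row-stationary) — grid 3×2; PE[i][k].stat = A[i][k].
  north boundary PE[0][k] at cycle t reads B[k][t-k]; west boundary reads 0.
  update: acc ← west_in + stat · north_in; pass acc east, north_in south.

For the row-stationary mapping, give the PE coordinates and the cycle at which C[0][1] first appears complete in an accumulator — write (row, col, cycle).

(row, col, cycle) = (0, 1, 2)

RS: C[0][1] accumulates in PE[0][1]:
  @0  [0,1]  acc 0  |  →0  ↓0
  @1  [0,1]  acc 41  |  →41  ↓3
  @2  [0,1]  acc 54  |  →54  ↓4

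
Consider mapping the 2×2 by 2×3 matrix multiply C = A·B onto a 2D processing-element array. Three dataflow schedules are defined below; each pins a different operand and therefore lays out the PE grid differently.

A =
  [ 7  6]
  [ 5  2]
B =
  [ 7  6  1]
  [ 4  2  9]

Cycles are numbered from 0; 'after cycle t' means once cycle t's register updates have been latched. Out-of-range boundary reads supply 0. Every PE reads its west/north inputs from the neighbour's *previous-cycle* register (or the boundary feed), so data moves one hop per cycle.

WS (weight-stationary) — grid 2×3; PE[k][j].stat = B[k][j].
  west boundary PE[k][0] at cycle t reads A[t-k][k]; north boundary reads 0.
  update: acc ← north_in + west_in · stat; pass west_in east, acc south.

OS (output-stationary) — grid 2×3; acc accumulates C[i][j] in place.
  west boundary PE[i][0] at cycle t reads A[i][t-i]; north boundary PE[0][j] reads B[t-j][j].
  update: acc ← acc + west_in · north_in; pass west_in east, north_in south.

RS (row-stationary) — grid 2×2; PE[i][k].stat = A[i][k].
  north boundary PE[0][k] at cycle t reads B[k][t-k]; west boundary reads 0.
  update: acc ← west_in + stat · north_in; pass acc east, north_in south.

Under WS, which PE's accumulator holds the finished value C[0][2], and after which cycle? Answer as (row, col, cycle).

WS — PE[1][2] is where C[0][2] collects:
  cycle 0: PE[1][2] → acc 0, east 0, south 0
  cycle 1: PE[1][2] → acc 0, east 0, south 0
  cycle 2: PE[1][2] → acc 0, east 0, south 0
  cycle 3: PE[1][2] → acc 61, east 6, south 61

(row, col, cycle) = (1, 2, 3)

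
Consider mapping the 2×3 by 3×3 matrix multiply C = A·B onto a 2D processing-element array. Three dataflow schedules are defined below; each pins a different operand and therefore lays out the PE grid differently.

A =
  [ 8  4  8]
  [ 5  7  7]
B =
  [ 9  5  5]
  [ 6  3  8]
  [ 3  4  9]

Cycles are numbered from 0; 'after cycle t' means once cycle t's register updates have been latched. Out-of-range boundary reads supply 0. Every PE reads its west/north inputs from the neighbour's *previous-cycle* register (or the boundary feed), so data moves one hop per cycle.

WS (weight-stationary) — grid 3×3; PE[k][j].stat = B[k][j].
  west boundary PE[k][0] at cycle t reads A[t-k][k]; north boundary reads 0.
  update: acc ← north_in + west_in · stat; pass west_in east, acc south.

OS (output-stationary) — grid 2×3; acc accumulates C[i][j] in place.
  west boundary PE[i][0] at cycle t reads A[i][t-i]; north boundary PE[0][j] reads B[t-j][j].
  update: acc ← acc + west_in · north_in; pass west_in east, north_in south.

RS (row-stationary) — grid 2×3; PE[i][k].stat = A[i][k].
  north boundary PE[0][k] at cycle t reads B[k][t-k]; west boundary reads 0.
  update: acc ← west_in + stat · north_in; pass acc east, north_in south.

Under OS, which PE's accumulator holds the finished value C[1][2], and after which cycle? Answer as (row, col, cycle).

(row, col, cycle) = (1, 2, 5)

OS: C[1][2] accumulates in PE[1][2]:
  c0 r1c2: 0 / 0 / 0
  c1 r1c2: 0 / 0 / 0
  c2 r1c2: 0 / 0 / 0
  c3 r1c2: 25 / 5 / 5
  c4 r1c2: 81 / 7 / 8
  c5 r1c2: 144 / 7 / 9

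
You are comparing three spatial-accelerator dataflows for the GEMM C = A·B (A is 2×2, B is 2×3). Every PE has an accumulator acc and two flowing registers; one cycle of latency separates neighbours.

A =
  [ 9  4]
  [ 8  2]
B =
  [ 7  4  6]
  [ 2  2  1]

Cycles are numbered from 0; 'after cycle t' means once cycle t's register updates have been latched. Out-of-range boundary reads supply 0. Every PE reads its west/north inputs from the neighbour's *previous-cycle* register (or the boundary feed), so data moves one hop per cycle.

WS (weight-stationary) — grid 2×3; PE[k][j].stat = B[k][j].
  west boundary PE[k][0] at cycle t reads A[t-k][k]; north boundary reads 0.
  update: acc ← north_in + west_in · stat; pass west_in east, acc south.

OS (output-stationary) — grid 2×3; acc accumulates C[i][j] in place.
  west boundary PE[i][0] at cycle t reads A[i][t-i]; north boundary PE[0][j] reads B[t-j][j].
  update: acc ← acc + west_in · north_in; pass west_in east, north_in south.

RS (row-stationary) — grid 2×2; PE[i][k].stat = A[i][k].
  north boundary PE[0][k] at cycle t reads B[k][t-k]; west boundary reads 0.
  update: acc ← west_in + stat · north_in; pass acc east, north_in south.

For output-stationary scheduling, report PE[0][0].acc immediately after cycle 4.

PE[0][0].acc = 71

OS 2×3: PE[0][0] cycle-by-cycle (with neighbour feeds):
  t=0 PE[0][0]: acc=63 h=9 v=7
  t=1 PE[0][0]: acc=71 h=4 v=2
  t=2 PE[0][0]: acc=71 h=0 v=0
  t=3 PE[0][0]: acc=71 h=0 v=0
  t=4 PE[0][0]: acc=71 h=0 v=0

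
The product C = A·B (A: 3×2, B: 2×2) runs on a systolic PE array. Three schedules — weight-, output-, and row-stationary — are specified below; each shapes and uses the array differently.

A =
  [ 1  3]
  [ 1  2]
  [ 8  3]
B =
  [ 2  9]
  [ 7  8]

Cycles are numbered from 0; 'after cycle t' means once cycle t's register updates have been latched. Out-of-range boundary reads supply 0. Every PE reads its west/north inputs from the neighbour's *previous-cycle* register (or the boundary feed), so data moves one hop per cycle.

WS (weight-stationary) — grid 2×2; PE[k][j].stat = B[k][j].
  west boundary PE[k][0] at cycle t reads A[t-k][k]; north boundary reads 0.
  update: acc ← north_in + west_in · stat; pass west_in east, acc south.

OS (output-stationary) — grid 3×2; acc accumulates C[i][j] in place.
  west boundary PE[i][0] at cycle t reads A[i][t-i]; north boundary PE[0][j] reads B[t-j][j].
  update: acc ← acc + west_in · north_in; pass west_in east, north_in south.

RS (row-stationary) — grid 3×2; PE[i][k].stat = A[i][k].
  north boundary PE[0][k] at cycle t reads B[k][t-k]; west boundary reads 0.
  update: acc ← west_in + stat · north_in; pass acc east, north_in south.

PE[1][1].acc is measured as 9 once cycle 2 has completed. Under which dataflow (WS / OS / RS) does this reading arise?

dataflow = OS

WS (2×2 grid), PE[1][1]:
  cycle 0: PE[1][1] → acc 0, east 0, south 0
  cycle 1: PE[1][1] → acc 0, east 0, south 0
  cycle 2: PE[1][1] → acc 33, east 3, south 33
OS (3×2 grid), PE[1][1]:
  cycle 0: PE[1][1] → acc 0, east 0, south 0
  cycle 1: PE[1][1] → acc 0, east 0, south 0
  cycle 2: PE[1][1] → acc 9, east 1, south 9
RS (3×2 grid), PE[1][1]:
  cycle 0: PE[1][1] → acc 0, east 0, south 0
  cycle 1: PE[1][1] → acc 0, east 0, south 0
  cycle 2: PE[1][1] → acc 16, east 16, south 7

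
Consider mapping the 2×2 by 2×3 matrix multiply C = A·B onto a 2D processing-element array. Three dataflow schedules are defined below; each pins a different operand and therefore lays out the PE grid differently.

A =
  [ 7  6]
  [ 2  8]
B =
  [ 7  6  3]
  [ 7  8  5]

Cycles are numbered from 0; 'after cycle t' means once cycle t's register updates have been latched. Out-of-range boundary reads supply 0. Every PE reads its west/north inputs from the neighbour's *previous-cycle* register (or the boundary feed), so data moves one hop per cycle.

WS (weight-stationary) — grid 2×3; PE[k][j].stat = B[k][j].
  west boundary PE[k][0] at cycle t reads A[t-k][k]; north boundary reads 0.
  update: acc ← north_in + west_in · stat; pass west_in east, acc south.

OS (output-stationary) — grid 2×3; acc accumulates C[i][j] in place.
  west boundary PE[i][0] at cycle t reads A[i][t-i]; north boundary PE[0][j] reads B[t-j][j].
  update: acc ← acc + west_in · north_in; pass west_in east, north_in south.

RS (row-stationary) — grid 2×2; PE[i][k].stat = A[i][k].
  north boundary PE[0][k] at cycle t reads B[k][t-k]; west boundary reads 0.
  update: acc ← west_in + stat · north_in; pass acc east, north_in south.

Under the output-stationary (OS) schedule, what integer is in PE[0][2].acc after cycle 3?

Tracing OS — 2×3 array, target PE[0][2]:
  after 0 — PE[0][1] acc=0, pass-E 0, pass-S 0
  after 0 — PE[0][2] acc=0, pass-E 0, pass-S 0
  after 1 — PE[0][1] acc=42, pass-E 7, pass-S 6
  after 1 — PE[0][2] acc=0, pass-E 0, pass-S 0
  after 2 — PE[0][1] acc=90, pass-E 6, pass-S 8
  after 2 — PE[0][2] acc=21, pass-E 7, pass-S 3
  after 3 — PE[0][1] acc=90, pass-E 0, pass-S 0
  after 3 — PE[0][2] acc=51, pass-E 6, pass-S 5

PE[0][2].acc = 51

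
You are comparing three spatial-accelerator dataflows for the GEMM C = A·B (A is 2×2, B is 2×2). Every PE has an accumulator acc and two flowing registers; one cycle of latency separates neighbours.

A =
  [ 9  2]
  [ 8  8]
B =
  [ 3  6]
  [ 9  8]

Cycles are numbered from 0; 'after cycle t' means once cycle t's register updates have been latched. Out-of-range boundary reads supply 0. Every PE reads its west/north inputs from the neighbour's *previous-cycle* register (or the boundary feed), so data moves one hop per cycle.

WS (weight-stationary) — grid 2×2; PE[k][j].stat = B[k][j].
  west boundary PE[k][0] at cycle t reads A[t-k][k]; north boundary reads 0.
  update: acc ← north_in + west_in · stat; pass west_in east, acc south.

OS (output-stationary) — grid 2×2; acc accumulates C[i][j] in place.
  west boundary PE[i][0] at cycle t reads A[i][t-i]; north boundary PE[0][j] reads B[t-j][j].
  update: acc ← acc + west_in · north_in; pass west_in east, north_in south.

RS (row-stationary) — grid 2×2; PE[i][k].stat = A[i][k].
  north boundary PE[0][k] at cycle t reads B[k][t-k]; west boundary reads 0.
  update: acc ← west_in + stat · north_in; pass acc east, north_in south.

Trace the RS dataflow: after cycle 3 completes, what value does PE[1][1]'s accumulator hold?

RS 2×2: PE[1][1] cycle-by-cycle (with neighbour feeds):
  step 0 · PE0,1: acc=0; fwd→0 fwd↓0
  step 0 · PE1,0: acc=0; fwd→0 fwd↓0
  step 0 · PE1,1: acc=0; fwd→0 fwd↓0
  step 1 · PE0,1: acc=45; fwd→45 fwd↓9
  step 1 · PE1,0: acc=24; fwd→24 fwd↓3
  step 1 · PE1,1: acc=0; fwd→0 fwd↓0
  step 2 · PE0,1: acc=70; fwd→70 fwd↓8
  step 2 · PE1,0: acc=48; fwd→48 fwd↓6
  step 2 · PE1,1: acc=96; fwd→96 fwd↓9
  step 3 · PE0,1: acc=0; fwd→0 fwd↓0
  step 3 · PE1,0: acc=0; fwd→0 fwd↓0
  step 3 · PE1,1: acc=112; fwd→112 fwd↓8

PE[1][1].acc = 112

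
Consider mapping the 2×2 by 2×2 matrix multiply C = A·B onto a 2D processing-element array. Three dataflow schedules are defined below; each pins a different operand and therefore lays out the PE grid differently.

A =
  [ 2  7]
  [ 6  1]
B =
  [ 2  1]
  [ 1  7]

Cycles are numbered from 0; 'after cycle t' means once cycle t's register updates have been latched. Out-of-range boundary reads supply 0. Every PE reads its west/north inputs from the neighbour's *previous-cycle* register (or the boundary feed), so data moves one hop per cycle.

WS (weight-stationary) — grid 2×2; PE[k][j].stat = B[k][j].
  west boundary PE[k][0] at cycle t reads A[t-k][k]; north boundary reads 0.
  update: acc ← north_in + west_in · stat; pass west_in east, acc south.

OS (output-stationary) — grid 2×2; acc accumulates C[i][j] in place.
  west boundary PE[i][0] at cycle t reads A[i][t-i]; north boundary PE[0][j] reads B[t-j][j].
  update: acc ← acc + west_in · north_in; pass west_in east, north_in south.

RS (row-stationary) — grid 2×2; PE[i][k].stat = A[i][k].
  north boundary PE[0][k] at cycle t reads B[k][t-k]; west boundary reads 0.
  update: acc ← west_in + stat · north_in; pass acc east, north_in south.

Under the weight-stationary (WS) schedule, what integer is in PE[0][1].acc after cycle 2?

WS (2×2). Following PE[0][1] plus its west/north inputs:
  c0 r0c0: 4 / 2 / 4
  c0 r0c1: 0 / 0 / 0
  c1 r0c0: 12 / 6 / 12
  c1 r0c1: 2 / 2 / 2
  c2 r0c0: 0 / 0 / 0
  c2 r0c1: 6 / 6 / 6

PE[0][1].acc = 6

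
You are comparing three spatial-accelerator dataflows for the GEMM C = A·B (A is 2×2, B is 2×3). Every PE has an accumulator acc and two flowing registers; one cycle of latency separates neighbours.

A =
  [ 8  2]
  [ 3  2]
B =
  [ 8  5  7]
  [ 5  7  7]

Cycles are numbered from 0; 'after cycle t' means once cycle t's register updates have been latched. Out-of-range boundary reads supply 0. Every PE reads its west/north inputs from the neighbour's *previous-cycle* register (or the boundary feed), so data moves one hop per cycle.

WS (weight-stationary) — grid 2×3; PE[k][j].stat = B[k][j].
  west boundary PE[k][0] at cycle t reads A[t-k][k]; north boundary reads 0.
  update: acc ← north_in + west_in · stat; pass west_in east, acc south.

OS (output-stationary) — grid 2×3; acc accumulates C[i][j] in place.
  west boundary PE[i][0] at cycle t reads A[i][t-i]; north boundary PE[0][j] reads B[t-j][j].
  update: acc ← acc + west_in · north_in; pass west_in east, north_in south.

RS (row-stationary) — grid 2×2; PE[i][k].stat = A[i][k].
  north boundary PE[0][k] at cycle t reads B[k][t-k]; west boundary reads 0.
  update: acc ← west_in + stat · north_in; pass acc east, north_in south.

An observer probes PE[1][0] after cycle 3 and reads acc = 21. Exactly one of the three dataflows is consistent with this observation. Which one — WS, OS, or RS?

dataflow = RS

WS [2×3] PE[1][0] across cycles:
  step 0 · PE1,0: acc=0; fwd→0 fwd↓0
  step 1 · PE1,0: acc=74; fwd→2 fwd↓74
  step 2 · PE1,0: acc=34; fwd→2 fwd↓34
  step 3 · PE1,0: acc=0; fwd→0 fwd↓0
OS [2×3] PE[1][0] across cycles:
  step 0 · PE1,0: acc=0; fwd→0 fwd↓0
  step 1 · PE1,0: acc=24; fwd→3 fwd↓8
  step 2 · PE1,0: acc=34; fwd→2 fwd↓5
  step 3 · PE1,0: acc=34; fwd→0 fwd↓0
RS [2×2] PE[1][0] across cycles:
  step 0 · PE1,0: acc=0; fwd→0 fwd↓0
  step 1 · PE1,0: acc=24; fwd→24 fwd↓8
  step 2 · PE1,0: acc=15; fwd→15 fwd↓5
  step 3 · PE1,0: acc=21; fwd→21 fwd↓7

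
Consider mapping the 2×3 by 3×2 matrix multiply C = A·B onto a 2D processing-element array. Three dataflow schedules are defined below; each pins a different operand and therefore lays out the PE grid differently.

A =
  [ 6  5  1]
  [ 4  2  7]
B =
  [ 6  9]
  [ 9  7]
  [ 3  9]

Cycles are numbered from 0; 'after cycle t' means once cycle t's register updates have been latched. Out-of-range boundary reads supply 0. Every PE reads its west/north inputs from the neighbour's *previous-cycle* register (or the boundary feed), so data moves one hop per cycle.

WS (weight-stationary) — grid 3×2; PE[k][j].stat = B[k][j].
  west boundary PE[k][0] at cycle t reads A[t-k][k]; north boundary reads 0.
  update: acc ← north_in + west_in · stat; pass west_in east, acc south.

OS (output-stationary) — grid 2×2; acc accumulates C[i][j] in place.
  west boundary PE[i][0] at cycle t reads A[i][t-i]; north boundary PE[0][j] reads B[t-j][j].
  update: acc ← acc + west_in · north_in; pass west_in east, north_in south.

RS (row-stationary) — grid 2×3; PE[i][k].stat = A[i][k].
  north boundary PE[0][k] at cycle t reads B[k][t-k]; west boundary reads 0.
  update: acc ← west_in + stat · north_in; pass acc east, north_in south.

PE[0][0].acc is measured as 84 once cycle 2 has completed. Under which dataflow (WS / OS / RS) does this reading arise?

dataflow = OS

Under WS (3×2), PE[0][0]:
  cycle 0: PE[0][0] → acc 36, east 6, south 36
  cycle 1: PE[0][0] → acc 24, east 4, south 24
  cycle 2: PE[0][0] → acc 0, east 0, south 0
Under OS (2×2), PE[0][0]:
  cycle 0: PE[0][0] → acc 36, east 6, south 6
  cycle 1: PE[0][0] → acc 81, east 5, south 9
  cycle 2: PE[0][0] → acc 84, east 1, south 3
Under RS (2×3), PE[0][0]:
  cycle 0: PE[0][0] → acc 36, east 36, south 6
  cycle 1: PE[0][0] → acc 54, east 54, south 9
  cycle 2: PE[0][0] → acc 0, east 0, south 0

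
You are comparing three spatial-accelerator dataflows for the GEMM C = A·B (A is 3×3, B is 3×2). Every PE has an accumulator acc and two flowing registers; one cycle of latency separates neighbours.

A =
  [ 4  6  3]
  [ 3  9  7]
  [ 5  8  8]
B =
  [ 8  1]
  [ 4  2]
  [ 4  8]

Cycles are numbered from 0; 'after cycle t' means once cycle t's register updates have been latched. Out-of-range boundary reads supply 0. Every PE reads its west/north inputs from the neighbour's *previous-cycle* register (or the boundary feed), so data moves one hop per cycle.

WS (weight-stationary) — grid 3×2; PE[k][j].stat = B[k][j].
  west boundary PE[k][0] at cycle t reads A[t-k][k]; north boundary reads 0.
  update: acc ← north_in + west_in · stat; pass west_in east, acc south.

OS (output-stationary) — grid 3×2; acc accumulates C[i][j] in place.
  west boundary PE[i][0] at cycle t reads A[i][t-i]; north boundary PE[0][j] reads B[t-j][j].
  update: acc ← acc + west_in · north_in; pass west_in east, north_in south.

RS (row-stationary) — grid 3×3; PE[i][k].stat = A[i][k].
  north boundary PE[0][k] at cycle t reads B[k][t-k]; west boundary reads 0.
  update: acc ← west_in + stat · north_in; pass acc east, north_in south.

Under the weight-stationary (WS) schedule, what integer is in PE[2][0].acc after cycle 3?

PE[2][0].acc = 88

WS (3×2). Following PE[2][0] plus its west/north inputs:
  step 0 · PE1,0: acc=0; fwd→0 fwd↓0
  step 0 · PE2,0: acc=0; fwd→0 fwd↓0
  step 1 · PE1,0: acc=56; fwd→6 fwd↓56
  step 1 · PE2,0: acc=0; fwd→0 fwd↓0
  step 2 · PE1,0: acc=60; fwd→9 fwd↓60
  step 2 · PE2,0: acc=68; fwd→3 fwd↓68
  step 3 · PE1,0: acc=72; fwd→8 fwd↓72
  step 3 · PE2,0: acc=88; fwd→7 fwd↓88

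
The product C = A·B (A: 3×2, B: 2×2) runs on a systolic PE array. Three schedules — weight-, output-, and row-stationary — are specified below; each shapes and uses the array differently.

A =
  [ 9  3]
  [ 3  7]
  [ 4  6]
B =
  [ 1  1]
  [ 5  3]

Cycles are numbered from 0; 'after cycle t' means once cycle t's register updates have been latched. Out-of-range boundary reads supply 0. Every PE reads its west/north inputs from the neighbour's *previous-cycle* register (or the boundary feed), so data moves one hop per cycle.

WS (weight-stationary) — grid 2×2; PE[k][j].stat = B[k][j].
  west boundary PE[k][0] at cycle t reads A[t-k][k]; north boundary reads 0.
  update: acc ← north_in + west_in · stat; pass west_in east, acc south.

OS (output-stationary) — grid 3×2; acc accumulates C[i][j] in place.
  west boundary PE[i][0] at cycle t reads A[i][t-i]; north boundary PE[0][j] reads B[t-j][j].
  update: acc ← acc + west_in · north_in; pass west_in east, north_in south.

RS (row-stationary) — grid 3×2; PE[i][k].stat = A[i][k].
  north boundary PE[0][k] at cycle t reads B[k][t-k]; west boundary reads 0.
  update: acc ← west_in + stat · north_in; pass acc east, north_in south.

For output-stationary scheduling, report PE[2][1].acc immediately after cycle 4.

OS 3×2: PE[2][1] cycle-by-cycle (with neighbour feeds):
  c0 r1c1: 0 / 0 / 0
  c0 r2c0: 0 / 0 / 0
  c0 r2c1: 0 / 0 / 0
  c1 r1c1: 0 / 0 / 0
  c1 r2c0: 0 / 0 / 0
  c1 r2c1: 0 / 0 / 0
  c2 r1c1: 3 / 3 / 1
  c2 r2c0: 4 / 4 / 1
  c2 r2c1: 0 / 0 / 0
  c3 r1c1: 24 / 7 / 3
  c3 r2c0: 34 / 6 / 5
  c3 r2c1: 4 / 4 / 1
  c4 r1c1: 24 / 0 / 0
  c4 r2c0: 34 / 0 / 0
  c4 r2c1: 22 / 6 / 3

PE[2][1].acc = 22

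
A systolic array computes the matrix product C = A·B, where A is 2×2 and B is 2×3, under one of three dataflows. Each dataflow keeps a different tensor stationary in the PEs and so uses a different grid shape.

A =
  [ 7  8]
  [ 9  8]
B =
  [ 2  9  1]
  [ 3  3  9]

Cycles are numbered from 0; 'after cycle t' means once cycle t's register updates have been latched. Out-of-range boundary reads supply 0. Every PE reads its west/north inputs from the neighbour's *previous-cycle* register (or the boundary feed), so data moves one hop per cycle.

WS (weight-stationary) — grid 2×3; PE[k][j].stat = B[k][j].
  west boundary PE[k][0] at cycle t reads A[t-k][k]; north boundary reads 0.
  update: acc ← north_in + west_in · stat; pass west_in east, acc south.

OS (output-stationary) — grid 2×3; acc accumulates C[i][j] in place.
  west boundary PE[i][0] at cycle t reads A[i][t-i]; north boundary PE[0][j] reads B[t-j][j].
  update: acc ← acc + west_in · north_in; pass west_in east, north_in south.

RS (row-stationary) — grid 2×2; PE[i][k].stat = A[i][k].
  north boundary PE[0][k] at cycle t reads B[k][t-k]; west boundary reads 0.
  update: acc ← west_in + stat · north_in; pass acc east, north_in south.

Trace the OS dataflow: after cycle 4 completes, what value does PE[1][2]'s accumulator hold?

OS (2×3). Following PE[1][2] plus its west/north inputs:
  step 0 · PE0,2: acc=0; fwd→0 fwd↓0
  step 0 · PE1,1: acc=0; fwd→0 fwd↓0
  step 0 · PE1,2: acc=0; fwd→0 fwd↓0
  step 1 · PE0,2: acc=0; fwd→0 fwd↓0
  step 1 · PE1,1: acc=0; fwd→0 fwd↓0
  step 1 · PE1,2: acc=0; fwd→0 fwd↓0
  step 2 · PE0,2: acc=7; fwd→7 fwd↓1
  step 2 · PE1,1: acc=81; fwd→9 fwd↓9
  step 2 · PE1,2: acc=0; fwd→0 fwd↓0
  step 3 · PE0,2: acc=79; fwd→8 fwd↓9
  step 3 · PE1,1: acc=105; fwd→8 fwd↓3
  step 3 · PE1,2: acc=9; fwd→9 fwd↓1
  step 4 · PE0,2: acc=79; fwd→0 fwd↓0
  step 4 · PE1,1: acc=105; fwd→0 fwd↓0
  step 4 · PE1,2: acc=81; fwd→8 fwd↓9

PE[1][2].acc = 81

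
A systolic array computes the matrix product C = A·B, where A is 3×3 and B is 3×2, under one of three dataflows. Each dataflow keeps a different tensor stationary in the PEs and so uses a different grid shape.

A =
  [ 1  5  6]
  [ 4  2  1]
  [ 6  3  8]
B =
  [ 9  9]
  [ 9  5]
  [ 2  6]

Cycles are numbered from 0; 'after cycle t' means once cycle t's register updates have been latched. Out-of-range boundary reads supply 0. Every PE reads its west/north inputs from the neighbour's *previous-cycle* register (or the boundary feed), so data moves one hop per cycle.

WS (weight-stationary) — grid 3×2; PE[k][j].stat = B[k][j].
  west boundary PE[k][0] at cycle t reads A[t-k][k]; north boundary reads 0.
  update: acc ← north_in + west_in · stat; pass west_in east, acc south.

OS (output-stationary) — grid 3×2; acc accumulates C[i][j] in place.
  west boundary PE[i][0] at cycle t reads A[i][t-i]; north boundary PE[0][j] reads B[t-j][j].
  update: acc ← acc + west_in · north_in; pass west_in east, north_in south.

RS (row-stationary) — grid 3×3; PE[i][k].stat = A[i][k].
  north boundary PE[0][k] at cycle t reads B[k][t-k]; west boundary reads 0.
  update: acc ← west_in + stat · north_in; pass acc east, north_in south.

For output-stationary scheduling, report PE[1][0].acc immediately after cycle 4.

Tracing OS — 3×2 array, target PE[1][0]:
  cycle 0: PE[0][0] → acc 9, east 1, south 9
  cycle 0: PE[1][0] → acc 0, east 0, south 0
  cycle 1: PE[0][0] → acc 54, east 5, south 9
  cycle 1: PE[1][0] → acc 36, east 4, south 9
  cycle 2: PE[0][0] → acc 66, east 6, south 2
  cycle 2: PE[1][0] → acc 54, east 2, south 9
  cycle 3: PE[0][0] → acc 66, east 0, south 0
  cycle 3: PE[1][0] → acc 56, east 1, south 2
  cycle 4: PE[0][0] → acc 66, east 0, south 0
  cycle 4: PE[1][0] → acc 56, east 0, south 0

PE[1][0].acc = 56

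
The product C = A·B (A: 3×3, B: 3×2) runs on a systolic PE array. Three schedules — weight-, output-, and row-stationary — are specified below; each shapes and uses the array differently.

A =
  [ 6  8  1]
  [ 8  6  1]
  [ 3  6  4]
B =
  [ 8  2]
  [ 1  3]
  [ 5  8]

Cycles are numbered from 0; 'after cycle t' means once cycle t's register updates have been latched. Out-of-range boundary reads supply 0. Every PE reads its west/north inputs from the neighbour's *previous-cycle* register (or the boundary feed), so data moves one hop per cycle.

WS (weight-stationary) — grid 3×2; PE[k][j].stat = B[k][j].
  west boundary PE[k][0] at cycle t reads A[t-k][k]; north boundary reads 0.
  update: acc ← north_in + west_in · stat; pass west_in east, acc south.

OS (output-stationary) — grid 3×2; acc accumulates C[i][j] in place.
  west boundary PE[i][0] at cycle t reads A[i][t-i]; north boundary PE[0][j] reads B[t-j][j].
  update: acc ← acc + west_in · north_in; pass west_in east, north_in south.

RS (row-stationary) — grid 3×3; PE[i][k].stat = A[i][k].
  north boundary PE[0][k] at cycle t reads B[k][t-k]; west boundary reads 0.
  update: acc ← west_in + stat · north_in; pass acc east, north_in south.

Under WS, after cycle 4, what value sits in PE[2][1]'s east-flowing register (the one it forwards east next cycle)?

register = 1

WS (3×2). Following PE[2][1] plus its west/north inputs:
  0: (1,1).acc=0  regs=<0,0>
  0: (2,0).acc=0  regs=<0,0>
  0: (2,1).acc=0  regs=<0,0>
  1: (1,1).acc=0  regs=<0,0>
  1: (2,0).acc=0  regs=<0,0>
  1: (2,1).acc=0  regs=<0,0>
  2: (1,1).acc=36  regs=<8,36>
  2: (2,0).acc=61  regs=<1,61>
  2: (2,1).acc=0  regs=<0,0>
  3: (1,1).acc=34  regs=<6,34>
  3: (2,0).acc=75  regs=<1,75>
  3: (2,1).acc=44  regs=<1,44>
  4: (1,1).acc=24  regs=<6,24>
  4: (2,0).acc=50  regs=<4,50>
  4: (2,1).acc=42  regs=<1,42>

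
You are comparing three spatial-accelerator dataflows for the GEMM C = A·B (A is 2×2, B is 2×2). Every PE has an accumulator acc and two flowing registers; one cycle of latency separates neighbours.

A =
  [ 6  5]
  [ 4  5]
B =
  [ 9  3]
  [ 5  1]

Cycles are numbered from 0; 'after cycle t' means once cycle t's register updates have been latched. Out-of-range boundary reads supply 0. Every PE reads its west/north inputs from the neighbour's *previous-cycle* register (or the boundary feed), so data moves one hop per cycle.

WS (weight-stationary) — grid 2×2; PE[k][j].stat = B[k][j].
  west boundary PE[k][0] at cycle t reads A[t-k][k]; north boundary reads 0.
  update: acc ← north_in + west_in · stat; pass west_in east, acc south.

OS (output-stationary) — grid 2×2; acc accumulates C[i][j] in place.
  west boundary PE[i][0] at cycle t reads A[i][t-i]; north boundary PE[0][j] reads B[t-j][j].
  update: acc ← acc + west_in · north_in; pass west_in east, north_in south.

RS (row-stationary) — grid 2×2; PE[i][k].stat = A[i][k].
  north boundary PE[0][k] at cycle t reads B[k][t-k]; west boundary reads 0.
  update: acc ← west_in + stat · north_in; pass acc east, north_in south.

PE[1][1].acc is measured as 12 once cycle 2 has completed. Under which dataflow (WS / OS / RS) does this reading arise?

dataflow = OS

WS (2×2 grid), PE[1][1]:
  [0] (1,1) acc=0 (h:0 v:0)
  [1] (1,1) acc=0 (h:0 v:0)
  [2] (1,1) acc=23 (h:5 v:23)
OS (2×2 grid), PE[1][1]:
  [0] (1,1) acc=0 (h:0 v:0)
  [1] (1,1) acc=0 (h:0 v:0)
  [2] (1,1) acc=12 (h:4 v:3)
RS (2×2 grid), PE[1][1]:
  [0] (1,1) acc=0 (h:0 v:0)
  [1] (1,1) acc=0 (h:0 v:0)
  [2] (1,1) acc=61 (h:61 v:5)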